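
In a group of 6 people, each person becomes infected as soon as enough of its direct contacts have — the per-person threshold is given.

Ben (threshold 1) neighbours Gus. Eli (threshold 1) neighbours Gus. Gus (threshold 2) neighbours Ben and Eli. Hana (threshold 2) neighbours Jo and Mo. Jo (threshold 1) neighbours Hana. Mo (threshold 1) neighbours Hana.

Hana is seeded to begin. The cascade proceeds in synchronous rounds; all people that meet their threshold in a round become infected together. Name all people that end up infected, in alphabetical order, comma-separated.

Hana, Jo, Mo

Round 1 — Hana becomes infected (initial).
Round 2 — checking thresholds:
  Jo: 1 of 1 neighbours ≥ 1, becomes infected.
  Mo: 1 of 1 neighbours ≥ 1, becomes infected.
Round 3 — no new infections; cascade stops.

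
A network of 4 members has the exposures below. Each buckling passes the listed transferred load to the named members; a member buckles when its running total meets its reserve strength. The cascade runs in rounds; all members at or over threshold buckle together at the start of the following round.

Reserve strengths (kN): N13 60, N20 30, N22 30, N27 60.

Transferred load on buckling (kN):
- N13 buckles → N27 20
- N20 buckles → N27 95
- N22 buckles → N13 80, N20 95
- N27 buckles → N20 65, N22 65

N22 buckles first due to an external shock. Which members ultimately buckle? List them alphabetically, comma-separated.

Round 1 — N22 buckles (initial).
  N13: +80 → 80 ≥ 60
  N20: +95 → 95 ≥ 30
Round 2 — N13, N20 buckle.
  N27: +20+95 → 115 ≥ 60
Round 3 — N27 buckles.
No further bucklings.

N13, N20, N22, N27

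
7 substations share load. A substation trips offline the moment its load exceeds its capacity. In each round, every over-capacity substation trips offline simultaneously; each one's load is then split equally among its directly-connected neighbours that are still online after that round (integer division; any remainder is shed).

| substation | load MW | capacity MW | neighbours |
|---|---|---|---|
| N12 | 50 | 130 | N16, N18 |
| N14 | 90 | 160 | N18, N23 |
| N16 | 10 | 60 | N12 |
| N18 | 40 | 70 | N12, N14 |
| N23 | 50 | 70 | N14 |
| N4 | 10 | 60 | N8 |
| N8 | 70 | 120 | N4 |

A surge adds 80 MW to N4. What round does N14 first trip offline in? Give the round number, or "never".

never

Round 1 — N4 at 90 > 60. N4 trips offline.
  N4 sheds 90 MW to N8: 90 each.
    N8: 70+90 = 160 > 120
Round 2 — N8 trips offline.
  N8 sheds 160 MW: no online neighbours, lost.
No further trips.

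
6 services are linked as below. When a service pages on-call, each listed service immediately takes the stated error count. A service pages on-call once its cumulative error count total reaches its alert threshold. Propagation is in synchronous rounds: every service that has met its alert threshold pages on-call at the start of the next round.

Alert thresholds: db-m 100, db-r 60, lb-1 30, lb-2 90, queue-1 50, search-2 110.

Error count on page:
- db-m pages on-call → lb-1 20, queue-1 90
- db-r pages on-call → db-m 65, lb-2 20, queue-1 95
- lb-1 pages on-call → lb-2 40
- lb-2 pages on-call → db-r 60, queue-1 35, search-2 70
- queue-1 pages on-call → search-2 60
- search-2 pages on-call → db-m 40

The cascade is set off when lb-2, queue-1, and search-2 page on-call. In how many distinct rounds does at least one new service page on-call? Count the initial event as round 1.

Round 1 — lb-2, queue-1, search-2 page on-call (initial).
  db-m: +40 → 40 < 100
  db-r: +60 → 60 ≥ 60
Round 2 — db-r pages on-call.
  db-m: +65 → 105 ≥ 100
Round 3 — db-m pages on-call.
  lb-1: +20 → 20 < 30
No further pages.

3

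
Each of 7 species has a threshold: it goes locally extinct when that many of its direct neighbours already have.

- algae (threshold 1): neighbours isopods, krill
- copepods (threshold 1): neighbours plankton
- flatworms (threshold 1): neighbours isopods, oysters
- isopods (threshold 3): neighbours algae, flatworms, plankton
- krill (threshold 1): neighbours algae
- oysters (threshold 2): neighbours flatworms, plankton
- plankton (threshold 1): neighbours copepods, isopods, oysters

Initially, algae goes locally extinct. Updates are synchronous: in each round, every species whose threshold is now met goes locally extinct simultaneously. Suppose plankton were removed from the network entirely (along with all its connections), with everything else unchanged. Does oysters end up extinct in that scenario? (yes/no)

no

With plankton removed:
Round 1 — algae goes locally extinct (initial).
Round 2 — checking thresholds:
  isopods: 1 of 2 neighbours < 3, not yet.
  krill: 1 of 1 neighbours ≥ 1, goes locally extinct.
Round 3 — no new extinctions; cascade stops.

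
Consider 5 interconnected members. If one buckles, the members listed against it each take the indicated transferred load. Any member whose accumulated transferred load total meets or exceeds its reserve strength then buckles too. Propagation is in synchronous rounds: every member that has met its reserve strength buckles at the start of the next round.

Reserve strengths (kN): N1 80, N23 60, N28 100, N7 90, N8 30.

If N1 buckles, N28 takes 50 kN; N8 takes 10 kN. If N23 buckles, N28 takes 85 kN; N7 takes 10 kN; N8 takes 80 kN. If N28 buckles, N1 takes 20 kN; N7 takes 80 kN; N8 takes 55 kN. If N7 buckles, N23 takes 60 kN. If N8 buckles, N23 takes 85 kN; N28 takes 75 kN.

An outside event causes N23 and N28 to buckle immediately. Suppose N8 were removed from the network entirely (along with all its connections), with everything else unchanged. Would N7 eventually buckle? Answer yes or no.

yes

With N8 removed:
Round 1 — N23, N28 buckle (initial).
  N1: +20 → 20 < 80
  N7: +10+80 → 90 ≥ 90
Round 2 — N7 buckles.
No further bucklings.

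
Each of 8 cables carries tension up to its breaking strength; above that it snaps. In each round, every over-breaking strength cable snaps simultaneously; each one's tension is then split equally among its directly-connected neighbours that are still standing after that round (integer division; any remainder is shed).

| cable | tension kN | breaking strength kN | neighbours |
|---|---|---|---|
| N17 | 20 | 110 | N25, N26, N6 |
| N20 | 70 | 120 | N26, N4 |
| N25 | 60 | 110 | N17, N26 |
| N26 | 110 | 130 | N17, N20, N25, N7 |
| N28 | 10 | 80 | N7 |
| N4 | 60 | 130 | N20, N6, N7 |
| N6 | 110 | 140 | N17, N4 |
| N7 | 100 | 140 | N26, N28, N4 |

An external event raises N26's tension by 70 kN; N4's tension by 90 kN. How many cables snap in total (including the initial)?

Round 1 — N26 at 180 > 130; N4 at 150 > 130. N26, N4 snap.
  N26 sheds 180 kN to N17, N20, N25, N7: 45 each.
    N17: 20+45 = 65 ≤ 110
    N20: 70+45 = 115 ≤ 120
    N25: 60+45 = 105 ≤ 110
    N7: 100+45 = 145 > 140
  N4 sheds 150 kN to N20, N6, N7: 50 each.
    N20: 115+50 = 165 > 120
    N6: 110+50 = 160 > 140
    N7: 145+50 = 195 > 140
Round 2 — N20, N6, N7 snap.
  N20 sheds 165 kN: no online neighbours, lost.
  N6 sheds 160 kN to N17: 160 each.
    N17: 65+160 = 225 > 110
  N7 sheds 195 kN to N28: 195 each.
    N28: 10+195 = 205 > 80
Round 3 — N17, N28 snap.
  N17 sheds 225 kN to N25: 225 each.
    N25: 105+225 = 330 > 110
  N28 sheds 205 kN: no online neighbours, lost.
Round 4 — N25 snaps.
  N25 sheds 330 kN: no online neighbours, lost.
No further breaks.

8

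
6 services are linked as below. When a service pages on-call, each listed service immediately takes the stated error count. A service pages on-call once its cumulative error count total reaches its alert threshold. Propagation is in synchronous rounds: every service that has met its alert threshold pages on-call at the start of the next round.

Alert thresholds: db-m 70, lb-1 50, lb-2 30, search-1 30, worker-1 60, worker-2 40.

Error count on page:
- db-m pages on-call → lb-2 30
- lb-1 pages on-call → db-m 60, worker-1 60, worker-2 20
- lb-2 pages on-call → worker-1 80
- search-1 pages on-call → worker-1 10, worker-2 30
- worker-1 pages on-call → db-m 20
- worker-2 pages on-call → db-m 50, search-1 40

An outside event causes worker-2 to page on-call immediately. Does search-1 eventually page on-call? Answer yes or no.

Round 1 — worker-2 pages on-call (initial).
  db-m: +50 → 50 < 70
  search-1: +40 → 40 ≥ 30
Round 2 — search-1 pages on-call.
  worker-1: +10 → 10 < 60
No further pages.

yes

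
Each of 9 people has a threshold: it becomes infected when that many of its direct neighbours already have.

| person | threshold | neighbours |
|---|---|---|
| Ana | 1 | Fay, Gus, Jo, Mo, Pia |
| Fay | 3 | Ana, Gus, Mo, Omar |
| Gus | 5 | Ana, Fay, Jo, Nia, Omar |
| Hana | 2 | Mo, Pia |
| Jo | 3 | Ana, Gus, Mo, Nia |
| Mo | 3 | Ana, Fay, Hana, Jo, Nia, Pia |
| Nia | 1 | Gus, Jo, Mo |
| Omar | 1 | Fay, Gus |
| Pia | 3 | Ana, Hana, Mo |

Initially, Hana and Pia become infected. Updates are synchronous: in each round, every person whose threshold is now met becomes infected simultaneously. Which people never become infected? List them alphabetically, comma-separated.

Fay, Gus, Omar

Round 1 — Hana, Pia become infected (initial).
Round 2 — checking thresholds:
  Ana: 1 of 5 neighbours ≥ 1, becomes infected.
  Mo: 2 of 6 neighbours < 3, not yet.
Round 3 — checking thresholds:
  Fay: 1 of 4 neighbours < 3, not yet.
  Gus: 1 of 5 neighbours < 5, not yet.
  Jo: 1 of 4 neighbours < 3, not yet.
  Mo: 3 of 6 neighbours ≥ 3, becomes infected.
Round 4 — checking thresholds:
  Fay: 2 of 4 neighbours < 3, not yet.
  Gus: 1 of 5 neighbours < 5, not yet.
  Jo: 2 of 4 neighbours < 3, not yet.
  Nia: 1 of 3 neighbours ≥ 1, becomes infected.
Round 5 — checking thresholds:
  Fay: 2 of 4 neighbours < 3, not yet.
  Gus: 2 of 5 neighbours < 5, not yet.
  Jo: 3 of 4 neighbours ≥ 3, becomes infected.
Round 6 — no new infections; cascade stops.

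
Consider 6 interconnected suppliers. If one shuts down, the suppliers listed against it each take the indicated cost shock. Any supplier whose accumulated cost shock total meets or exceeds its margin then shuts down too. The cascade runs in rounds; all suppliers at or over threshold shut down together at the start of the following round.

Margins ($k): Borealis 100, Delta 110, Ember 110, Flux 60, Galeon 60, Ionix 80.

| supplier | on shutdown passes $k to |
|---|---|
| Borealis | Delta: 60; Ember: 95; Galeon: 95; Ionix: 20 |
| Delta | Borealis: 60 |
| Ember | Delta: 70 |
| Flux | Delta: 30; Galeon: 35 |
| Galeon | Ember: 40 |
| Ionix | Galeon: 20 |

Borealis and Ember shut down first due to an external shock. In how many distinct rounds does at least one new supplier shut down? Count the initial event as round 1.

Round 1 — Borealis, Ember shut down (initial).
  Delta: +60+70 → 130 ≥ 110
  Galeon: +95 → 95 ≥ 60
  Ionix: +20 → 20 < 80
Round 2 — Delta, Galeon shut down.
No further shutdowns.

2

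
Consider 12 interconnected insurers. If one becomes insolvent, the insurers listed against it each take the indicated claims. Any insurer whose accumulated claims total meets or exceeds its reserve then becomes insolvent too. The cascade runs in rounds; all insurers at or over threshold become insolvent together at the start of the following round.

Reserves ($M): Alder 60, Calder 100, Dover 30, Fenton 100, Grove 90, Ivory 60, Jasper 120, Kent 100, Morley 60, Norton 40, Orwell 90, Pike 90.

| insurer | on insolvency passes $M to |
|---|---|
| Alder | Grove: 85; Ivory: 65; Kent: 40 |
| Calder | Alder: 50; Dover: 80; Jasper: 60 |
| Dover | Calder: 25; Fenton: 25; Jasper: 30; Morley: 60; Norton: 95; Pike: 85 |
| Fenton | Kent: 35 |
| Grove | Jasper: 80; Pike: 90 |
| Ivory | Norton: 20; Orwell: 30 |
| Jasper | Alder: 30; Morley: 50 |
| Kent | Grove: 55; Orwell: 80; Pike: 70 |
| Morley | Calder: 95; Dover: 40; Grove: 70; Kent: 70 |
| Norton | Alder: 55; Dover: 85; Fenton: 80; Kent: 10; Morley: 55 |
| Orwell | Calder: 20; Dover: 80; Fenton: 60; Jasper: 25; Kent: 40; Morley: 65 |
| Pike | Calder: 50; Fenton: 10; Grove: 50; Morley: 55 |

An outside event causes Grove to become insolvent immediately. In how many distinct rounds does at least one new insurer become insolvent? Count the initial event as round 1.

2

Round 1 — Grove becomes insolvent (initial).
  Jasper: +80 → 80 < 120
  Pike: +90 → 90 ≥ 90
Round 2 — Pike becomes insolvent.
  Calder: +50 → 50 < 100
  Fenton: +10 → 10 < 100
  Morley: +55 → 55 < 60
No further insolvencies.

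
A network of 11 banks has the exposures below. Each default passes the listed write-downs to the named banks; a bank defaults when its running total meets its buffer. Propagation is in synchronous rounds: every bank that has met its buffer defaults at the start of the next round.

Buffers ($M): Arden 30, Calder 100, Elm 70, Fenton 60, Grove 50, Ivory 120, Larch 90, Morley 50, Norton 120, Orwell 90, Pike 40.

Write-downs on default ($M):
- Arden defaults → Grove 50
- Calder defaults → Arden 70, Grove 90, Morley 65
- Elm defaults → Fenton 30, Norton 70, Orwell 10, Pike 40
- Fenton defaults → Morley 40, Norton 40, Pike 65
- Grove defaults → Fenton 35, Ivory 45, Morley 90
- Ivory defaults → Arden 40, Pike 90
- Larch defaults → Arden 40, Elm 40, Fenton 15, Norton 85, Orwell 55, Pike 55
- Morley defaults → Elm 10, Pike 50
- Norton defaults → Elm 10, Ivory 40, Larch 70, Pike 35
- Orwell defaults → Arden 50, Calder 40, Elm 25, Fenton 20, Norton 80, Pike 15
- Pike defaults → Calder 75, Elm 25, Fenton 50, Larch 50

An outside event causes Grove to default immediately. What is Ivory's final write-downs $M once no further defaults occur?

45

Round 1 — Grove defaults (initial).
  Fenton: +35 → 35 < 60
  Ivory: +45 → 45 < 120
  Morley: +90 → 90 ≥ 50
Round 2 — Morley defaults.
  Elm: +10 → 10 < 70
  Pike: +50 → 50 ≥ 40
Round 3 — Pike defaults.
  Calder: +75 → 75 < 100
  Elm: +25 → 35 < 70
  Fenton: +50 → 85 ≥ 60
  Larch: +50 → 50 < 90
Round 4 — Fenton defaults.
  Norton: +40 → 40 < 120
No further defaults.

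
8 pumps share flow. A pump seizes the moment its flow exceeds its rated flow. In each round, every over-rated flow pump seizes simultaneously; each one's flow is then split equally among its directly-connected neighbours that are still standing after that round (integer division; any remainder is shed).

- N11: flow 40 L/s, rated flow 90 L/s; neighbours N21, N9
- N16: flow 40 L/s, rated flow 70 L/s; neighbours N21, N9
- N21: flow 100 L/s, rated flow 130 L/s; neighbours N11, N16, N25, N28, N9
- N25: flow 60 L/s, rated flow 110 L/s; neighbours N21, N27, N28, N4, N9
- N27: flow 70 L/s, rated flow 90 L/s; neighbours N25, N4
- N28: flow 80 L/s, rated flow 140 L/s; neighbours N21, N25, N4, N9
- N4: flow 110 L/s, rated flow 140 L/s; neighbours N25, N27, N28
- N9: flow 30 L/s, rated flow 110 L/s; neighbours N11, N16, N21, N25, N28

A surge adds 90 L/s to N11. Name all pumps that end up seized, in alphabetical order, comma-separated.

Round 1 — N11 at 130 > 90. N11 seizes.
  N11 sheds 130 L/s to N21, N9: 65 each.
    N21: 100+65 = 165 > 130
    N9: 30+65 = 95 ≤ 110
Round 2 — N21 seizes.
  N21 sheds 165 L/s to N16, N25, N28, N9: 41 each (1 lost).
    N16: 40+41 = 81 > 70
    N25: 60+41 = 101 ≤ 110
    N28: 80+41 = 121 ≤ 140
    N9: 95+41 = 136 > 110
Round 3 — N16, N9 seize.
  N16 sheds 81 L/s: no online neighbours, lost.
  N9 sheds 136 L/s to N25, N28: 68 each.
    N25: 101+68 = 169 > 110
    N28: 121+68 = 189 > 140
Round 4 — N25, N28 seize.
  N25 sheds 169 L/s to N27, N4: 84 each (1 lost).
    N27: 70+84 = 154 > 90
    N4: 110+84 = 194 > 140
  N28 sheds 189 L/s to N4: 189 each.
    N4: 194+189 = 383 > 140
Round 5 — N27, N4 seize.
  N27 sheds 154 L/s: no online neighbours, lost.
  N4 sheds 383 L/s: no online neighbours, lost.
No further seizures.

N11, N16, N21, N25, N27, N28, N4, N9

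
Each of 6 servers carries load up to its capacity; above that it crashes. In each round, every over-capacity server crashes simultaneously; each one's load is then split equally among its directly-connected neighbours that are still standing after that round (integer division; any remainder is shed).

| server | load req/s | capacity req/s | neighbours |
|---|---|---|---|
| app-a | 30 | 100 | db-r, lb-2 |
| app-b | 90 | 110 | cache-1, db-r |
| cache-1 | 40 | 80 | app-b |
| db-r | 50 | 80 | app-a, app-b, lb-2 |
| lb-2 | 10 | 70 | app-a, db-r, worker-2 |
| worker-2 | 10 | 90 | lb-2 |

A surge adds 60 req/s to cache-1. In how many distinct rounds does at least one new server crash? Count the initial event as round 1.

5

Round 1 — cache-1 at 100 > 80. cache-1 crashes.
  cache-1 sheds 100 req/s to app-b: 100 each.
    app-b: 90+100 = 190 > 110
Round 2 — app-b crashes.
  app-b sheds 190 req/s to db-r: 190 each.
    db-r: 50+190 = 240 > 80
Round 3 — db-r crashes.
  db-r sheds 240 req/s to app-a, lb-2: 120 each.
    app-a: 30+120 = 150 > 100
    lb-2: 10+120 = 130 > 70
Round 4 — app-a, lb-2 crash.
  app-a sheds 150 req/s: no online neighbours, lost.
  lb-2 sheds 130 req/s to worker-2: 130 each.
    worker-2: 10+130 = 140 > 90
Round 5 — worker-2 crashes.
  worker-2 sheds 140 req/s: no online neighbours, lost.
No further crashes.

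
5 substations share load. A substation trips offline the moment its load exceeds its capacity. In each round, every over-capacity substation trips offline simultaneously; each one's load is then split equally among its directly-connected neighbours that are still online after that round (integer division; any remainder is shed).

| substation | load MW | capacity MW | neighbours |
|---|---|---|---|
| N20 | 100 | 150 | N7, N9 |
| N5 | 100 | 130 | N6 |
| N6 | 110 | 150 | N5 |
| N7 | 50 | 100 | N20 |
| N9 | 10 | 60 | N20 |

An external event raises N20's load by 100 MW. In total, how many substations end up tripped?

3

Round 1 — N20 at 200 > 150. N20 trips offline.
  N20 sheds 200 MW to N7, N9: 100 each.
    N7: 50+100 = 150 > 100
    N9: 10+100 = 110 > 60
Round 2 — N7, N9 trip offline.
  N7 sheds 150 MW: no online neighbours, lost.
  N9 sheds 110 MW: no online neighbours, lost.
No further trips.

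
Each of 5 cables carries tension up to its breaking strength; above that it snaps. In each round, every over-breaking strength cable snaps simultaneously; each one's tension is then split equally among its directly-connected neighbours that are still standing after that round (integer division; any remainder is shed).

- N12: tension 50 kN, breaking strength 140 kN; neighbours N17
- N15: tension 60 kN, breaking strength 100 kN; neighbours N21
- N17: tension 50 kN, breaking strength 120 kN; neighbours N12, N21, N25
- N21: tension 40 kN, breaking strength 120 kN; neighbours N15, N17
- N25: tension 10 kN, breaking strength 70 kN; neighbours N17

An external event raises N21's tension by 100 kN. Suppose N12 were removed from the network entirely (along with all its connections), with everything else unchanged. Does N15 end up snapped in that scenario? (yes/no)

With N12 removed:
Round 1 — N21 at 140 > 120. N21 snaps.
  N21 sheds 140 kN to N15, N17: 70 each.
    N15: 60+70 = 130 > 100
    N17: 50+70 = 120 ≤ 120
Round 2 — N15 snaps.
  N15 sheds 130 kN: no online neighbours, lost.
No further breaks.

yes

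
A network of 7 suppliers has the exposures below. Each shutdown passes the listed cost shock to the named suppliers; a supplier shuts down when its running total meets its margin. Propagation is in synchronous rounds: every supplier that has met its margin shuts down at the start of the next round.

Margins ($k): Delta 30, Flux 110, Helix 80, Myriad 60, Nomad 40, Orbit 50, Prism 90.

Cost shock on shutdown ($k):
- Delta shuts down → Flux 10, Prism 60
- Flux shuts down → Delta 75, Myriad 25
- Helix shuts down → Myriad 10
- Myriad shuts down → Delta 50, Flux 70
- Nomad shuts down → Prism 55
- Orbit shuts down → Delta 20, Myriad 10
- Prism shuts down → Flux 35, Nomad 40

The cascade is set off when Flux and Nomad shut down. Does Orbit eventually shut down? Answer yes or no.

no

Round 1 — Flux, Nomad shut down (initial).
  Delta: +75 → 75 ≥ 30
  Myriad: +25 → 25 < 60
  Prism: +55 → 55 < 90
Round 2 — Delta shuts down.
  Prism: +60 → 115 ≥ 90
Round 3 — Prism shuts down.
No further shutdowns.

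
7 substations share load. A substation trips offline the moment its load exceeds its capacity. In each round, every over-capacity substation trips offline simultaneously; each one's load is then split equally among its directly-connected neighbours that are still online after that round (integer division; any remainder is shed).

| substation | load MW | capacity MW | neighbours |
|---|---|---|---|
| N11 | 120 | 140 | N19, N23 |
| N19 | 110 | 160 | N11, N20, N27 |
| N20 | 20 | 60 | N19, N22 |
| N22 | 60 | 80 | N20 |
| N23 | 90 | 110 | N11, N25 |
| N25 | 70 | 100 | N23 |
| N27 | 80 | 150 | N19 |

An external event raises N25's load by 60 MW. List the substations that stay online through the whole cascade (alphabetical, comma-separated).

Round 1 — N25 at 130 > 100. N25 trips offline.
  N25 sheds 130 MW to N23: 130 each.
    N23: 90+130 = 220 > 110
Round 2 — N23 trips offline.
  N23 sheds 220 MW to N11: 220 each.
    N11: 120+220 = 340 > 140
Round 3 — N11 trips offline.
  N11 sheds 340 MW to N19: 340 each.
    N19: 110+340 = 450 > 160
Round 4 — N19 trips offline.
  N19 sheds 450 MW to N20, N27: 225 each.
    N20: 20+225 = 245 > 60
    N27: 80+225 = 305 > 150
Round 5 — N20, N27 trip offline.
  N20 sheds 245 MW to N22: 245 each.
    N22: 60+245 = 305 > 80
  N27 sheds 305 MW: no online neighbours, lost.
Round 6 — N22 trips offline.
  N22 sheds 305 MW: no online neighbours, lost.
No further trips.

none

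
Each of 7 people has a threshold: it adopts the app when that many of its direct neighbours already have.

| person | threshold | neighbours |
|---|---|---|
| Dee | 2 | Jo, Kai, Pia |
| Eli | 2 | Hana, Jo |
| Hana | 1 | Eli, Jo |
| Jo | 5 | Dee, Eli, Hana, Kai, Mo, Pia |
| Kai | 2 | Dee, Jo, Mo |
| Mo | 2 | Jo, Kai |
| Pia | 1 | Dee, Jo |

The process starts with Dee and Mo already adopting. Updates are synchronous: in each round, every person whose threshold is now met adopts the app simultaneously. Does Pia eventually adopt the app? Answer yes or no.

yes

Round 1 — Dee, Mo adopt the app (initial).
Round 2 — checking thresholds:
  Jo: 2 of 6 neighbours < 5, holds.
  Kai: 2 of 3 neighbours ≥ 2, adopts the app.
  Pia: 1 of 2 neighbours ≥ 1, adopts the app.
Round 3 — no new adoptions; cascade stops.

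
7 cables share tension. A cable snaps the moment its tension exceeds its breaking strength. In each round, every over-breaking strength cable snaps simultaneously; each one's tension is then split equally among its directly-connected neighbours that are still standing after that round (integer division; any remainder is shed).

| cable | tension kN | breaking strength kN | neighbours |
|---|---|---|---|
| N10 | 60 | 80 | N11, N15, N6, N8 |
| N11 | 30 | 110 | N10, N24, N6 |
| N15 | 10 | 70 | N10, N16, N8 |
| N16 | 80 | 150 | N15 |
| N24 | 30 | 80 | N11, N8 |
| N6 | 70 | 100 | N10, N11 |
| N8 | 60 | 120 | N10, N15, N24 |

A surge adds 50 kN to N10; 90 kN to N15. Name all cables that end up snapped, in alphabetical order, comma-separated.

N10, N11, N15, N24, N6, N8

Round 1 — N10 at 110 > 80; N15 at 100 > 70. N10, N15 snap.
  N10 sheds 110 kN to N11, N6, N8: 36 each (2 lost).
    N11: 30+36 = 66 ≤ 110
    N6: 70+36 = 106 > 100
    N8: 60+36 = 96 ≤ 120
  N15 sheds 100 kN to N16, N8: 50 each.
    N16: 80+50 = 130 ≤ 150
    N8: 96+50 = 146 > 120
Round 2 — N6, N8 snap.
  N6 sheds 106 kN to N11: 106 each.
    N11: 66+106 = 172 > 110
  N8 sheds 146 kN to N24: 146 each.
    N24: 30+146 = 176 > 80
Round 3 — N11, N24 snap.
  N11 sheds 172 kN: no online neighbours, lost.
  N24 sheds 176 kN: no online neighbours, lost.
No further breaks.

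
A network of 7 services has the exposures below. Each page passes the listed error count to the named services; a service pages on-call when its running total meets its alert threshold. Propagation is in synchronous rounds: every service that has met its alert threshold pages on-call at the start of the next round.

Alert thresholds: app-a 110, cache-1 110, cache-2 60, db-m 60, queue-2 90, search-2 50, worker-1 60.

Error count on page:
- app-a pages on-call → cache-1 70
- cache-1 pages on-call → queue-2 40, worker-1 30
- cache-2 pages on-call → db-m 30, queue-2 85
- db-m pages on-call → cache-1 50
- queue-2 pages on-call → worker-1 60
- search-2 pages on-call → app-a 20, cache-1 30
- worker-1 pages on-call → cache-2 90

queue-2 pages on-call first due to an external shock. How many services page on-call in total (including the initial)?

Round 1 — queue-2 pages on-call (initial).
  worker-1: +60 → 60 ≥ 60
Round 2 — worker-1 pages on-call.
  cache-2: +90 → 90 ≥ 60
Round 3 — cache-2 pages on-call.
  db-m: +30 → 30 < 60
No further pages.

3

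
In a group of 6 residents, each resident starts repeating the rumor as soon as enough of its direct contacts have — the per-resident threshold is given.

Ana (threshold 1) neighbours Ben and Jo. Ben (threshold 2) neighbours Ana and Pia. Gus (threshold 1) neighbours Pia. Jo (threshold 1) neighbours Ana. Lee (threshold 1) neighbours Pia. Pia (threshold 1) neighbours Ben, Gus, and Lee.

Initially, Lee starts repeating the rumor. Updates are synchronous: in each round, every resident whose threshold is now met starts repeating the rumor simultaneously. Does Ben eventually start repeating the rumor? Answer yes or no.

Round 1 — Lee starts repeating the rumor (initial).
Round 2 — checking thresholds:
  Pia: 1 of 3 neighbours ≥ 1, starts repeating the rumor.
Round 3 — checking thresholds:
  Ben: 1 of 2 neighbours < 2, below threshold.
  Gus: 1 of 1 neighbours ≥ 1, starts repeating the rumor.
Round 4 — no new spreads; cascade stops.

no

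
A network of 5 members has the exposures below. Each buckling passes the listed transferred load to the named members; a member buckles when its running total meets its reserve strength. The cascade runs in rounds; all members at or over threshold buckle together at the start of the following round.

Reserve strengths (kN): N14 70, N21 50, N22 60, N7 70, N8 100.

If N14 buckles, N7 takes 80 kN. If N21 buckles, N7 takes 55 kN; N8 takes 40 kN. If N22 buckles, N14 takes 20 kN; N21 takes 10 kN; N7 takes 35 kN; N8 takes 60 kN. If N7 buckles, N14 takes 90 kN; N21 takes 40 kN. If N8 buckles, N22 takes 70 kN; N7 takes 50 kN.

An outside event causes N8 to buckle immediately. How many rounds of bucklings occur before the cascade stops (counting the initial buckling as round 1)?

Round 1 — N8 buckles (initial).
  N22: +70 → 70 ≥ 60
  N7: +50 → 50 < 70
Round 2 — N22 buckles.
  N14: +20 → 20 < 70
  N21: +10 → 10 < 50
  N7: +35 → 85 ≥ 70
Round 3 — N7 buckles.
  N14: +90 → 110 ≥ 70
  N21: +40 → 50 ≥ 50
Round 4 — N14, N21 buckle.
No further bucklings.

4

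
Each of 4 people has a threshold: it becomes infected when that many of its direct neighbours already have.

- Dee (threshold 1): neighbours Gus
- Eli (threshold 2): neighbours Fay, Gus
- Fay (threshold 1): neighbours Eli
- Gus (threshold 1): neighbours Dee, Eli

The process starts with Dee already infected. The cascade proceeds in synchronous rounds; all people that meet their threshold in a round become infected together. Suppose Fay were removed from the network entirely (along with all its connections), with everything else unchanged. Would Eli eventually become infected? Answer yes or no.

With Fay removed:
Round 1 — Dee becomes infected (initial).
Round 2 — checking thresholds:
  Gus: 1 of 2 neighbours ≥ 1, becomes infected.
Round 3 — no new infections; cascade stops.

no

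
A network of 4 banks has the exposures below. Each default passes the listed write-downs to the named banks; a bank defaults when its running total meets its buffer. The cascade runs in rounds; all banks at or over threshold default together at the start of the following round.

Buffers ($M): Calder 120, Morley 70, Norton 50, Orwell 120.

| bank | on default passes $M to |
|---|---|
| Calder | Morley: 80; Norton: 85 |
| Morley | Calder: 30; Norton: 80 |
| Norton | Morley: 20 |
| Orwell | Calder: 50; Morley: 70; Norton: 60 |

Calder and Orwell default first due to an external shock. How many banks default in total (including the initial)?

Round 1 — Calder, Orwell default (initial).
  Morley: +80+70 → 150 ≥ 70
  Norton: +85+60 → 145 ≥ 50
Round 2 — Morley, Norton default.
No further defaults.

4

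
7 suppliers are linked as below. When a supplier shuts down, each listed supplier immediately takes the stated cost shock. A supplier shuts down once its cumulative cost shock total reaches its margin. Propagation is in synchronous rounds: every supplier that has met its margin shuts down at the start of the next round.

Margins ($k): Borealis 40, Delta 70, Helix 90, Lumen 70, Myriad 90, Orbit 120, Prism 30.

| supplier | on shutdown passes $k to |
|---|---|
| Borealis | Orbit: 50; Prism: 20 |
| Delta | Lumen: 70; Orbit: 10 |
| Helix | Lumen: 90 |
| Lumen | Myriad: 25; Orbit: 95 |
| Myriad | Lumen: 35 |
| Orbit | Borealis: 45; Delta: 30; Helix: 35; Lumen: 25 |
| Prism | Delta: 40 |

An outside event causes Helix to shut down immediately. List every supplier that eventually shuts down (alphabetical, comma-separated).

Round 1 — Helix shuts down (initial).
  Lumen: +90 → 90 ≥ 70
Round 2 — Lumen shuts down.
  Myriad: +25 → 25 < 90
  Orbit: +95 → 95 < 120
No further shutdowns.

Helix, Lumen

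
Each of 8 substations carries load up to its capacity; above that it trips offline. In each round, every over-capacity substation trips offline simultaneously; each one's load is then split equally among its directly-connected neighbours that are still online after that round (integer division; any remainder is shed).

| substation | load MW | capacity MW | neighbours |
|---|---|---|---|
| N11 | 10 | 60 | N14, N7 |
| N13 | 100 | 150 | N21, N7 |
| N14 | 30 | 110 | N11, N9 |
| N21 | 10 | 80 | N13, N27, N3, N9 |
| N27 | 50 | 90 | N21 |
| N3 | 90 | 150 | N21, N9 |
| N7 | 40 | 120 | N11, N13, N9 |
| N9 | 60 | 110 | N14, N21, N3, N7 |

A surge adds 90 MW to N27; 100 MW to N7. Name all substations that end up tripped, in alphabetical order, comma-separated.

N13, N21, N27, N3, N7, N9

Round 1 — N27 at 140 > 90; N7 at 140 > 120. N27, N7 trip offline.
  N27 sheds 140 MW to N21: 140 each.
    N21: 10+140 = 150 > 80
  N7 sheds 140 MW to N11, N13, N9: 46 each (2 lost).
    N11: 10+46 = 56 ≤ 60
    N13: 100+46 = 146 ≤ 150
    N9: 60+46 = 106 ≤ 110
Round 2 — N21 trips offline.
  N21 sheds 150 MW to N13, N3, N9: 50 each.
    N13: 146+50 = 196 > 150
    N3: 90+50 = 140 ≤ 150
    N9: 106+50 = 156 > 110
Round 3 — N13, N9 trip offline.
  N13 sheds 196 MW: no online neighbours, lost.
  N9 sheds 156 MW to N14, N3: 78 each.
    N14: 30+78 = 108 ≤ 110
    N3: 140+78 = 218 > 150
Round 4 — N3 trips offline.
  N3 sheds 218 MW: no online neighbours, lost.
No further trips.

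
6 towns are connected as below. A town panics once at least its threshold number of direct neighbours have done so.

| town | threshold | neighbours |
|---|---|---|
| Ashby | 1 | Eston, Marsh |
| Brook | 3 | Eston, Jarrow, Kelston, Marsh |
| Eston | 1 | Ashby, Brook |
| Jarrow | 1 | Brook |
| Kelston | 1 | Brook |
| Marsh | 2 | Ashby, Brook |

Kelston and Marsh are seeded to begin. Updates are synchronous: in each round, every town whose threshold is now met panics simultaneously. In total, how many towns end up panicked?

6

Round 1 — Kelston, Marsh panic (initial).
Round 2 — checking thresholds:
  Ashby: 1 of 2 neighbours ≥ 1, panics.
  Brook: 2 of 4 neighbours < 3, below threshold.
Round 3 — checking thresholds:
  Brook: 2 of 4 neighbours < 3, below threshold.
  Eston: 1 of 2 neighbours ≥ 1, panics.
Round 4 — checking thresholds:
  Brook: 3 of 4 neighbours ≥ 3, panics.
Round 5 — checking thresholds:
  Jarrow: 1 of 1 neighbours ≥ 1, panics.
Round 6 — no new panics; cascade stops.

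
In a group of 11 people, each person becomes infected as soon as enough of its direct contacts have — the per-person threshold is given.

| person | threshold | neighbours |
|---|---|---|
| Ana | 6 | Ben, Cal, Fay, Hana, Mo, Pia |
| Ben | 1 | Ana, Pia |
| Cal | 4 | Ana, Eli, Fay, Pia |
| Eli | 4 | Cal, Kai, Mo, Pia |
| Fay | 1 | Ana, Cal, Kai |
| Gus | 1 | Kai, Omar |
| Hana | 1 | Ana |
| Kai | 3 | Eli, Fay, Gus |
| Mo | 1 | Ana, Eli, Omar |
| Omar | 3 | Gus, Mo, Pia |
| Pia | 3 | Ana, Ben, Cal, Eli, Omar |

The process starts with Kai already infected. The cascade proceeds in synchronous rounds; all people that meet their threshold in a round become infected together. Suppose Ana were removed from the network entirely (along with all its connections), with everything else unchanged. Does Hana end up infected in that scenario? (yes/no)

With Ana removed:
Round 1 — Kai becomes infected (initial).
Round 2 — checking thresholds:
  Eli: 1 of 4 neighbours < 4, holds.
  Fay: 1 of 2 neighbours ≥ 1, becomes infected.
  Gus: 1 of 2 neighbours ≥ 1, becomes infected.
Round 3 — no new infections; cascade stops.

no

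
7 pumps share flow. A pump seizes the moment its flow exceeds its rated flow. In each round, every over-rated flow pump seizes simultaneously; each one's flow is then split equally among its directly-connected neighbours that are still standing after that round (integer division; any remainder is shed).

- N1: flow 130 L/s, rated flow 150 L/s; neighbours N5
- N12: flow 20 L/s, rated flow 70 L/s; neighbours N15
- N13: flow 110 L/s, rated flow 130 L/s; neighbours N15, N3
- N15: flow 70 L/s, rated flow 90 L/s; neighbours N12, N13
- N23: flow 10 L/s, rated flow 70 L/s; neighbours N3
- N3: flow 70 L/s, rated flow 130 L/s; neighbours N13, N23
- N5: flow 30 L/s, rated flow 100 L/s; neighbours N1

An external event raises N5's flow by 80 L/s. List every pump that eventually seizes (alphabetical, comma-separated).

Round 1 — N5 at 110 > 100. N5 seizes.
  N5 sheds 110 L/s to N1: 110 each.
    N1: 130+110 = 240 > 150
Round 2 — N1 seizes.
  N1 sheds 240 L/s: no online neighbours, lost.
No further seizures.

N1, N5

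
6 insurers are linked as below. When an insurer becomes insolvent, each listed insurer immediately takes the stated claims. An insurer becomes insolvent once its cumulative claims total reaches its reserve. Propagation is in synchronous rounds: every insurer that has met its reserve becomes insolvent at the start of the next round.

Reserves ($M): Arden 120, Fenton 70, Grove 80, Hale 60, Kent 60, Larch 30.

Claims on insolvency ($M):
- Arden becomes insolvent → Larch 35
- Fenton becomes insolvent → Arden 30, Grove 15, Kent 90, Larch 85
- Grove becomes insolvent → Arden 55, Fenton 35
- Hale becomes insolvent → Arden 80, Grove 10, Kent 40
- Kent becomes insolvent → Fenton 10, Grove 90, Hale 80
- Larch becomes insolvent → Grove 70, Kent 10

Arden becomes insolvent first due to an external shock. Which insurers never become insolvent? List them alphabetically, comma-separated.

Round 1 — Arden becomes insolvent (initial).
  Larch: +35 → 35 ≥ 30
Round 2 — Larch becomes insolvent.
  Grove: +70 → 70 < 80
  Kent: +10 → 10 < 60
No further insolvencies.

Fenton, Grove, Hale, Kent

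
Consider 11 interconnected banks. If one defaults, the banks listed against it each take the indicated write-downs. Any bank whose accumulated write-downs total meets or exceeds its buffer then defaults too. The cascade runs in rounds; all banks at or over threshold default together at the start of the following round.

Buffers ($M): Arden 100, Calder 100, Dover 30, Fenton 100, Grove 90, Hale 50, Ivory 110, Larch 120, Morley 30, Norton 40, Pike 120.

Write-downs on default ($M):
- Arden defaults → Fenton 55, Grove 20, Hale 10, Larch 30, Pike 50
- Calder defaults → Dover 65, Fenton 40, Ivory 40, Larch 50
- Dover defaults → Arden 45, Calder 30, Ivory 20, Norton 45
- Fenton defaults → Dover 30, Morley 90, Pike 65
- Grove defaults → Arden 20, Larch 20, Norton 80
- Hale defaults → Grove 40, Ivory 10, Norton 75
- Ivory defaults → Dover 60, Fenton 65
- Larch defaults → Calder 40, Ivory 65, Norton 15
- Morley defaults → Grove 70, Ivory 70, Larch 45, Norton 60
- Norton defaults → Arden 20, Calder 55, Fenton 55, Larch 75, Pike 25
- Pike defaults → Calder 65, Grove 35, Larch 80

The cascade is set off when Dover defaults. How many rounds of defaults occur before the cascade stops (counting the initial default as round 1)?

Round 1 — Dover defaults (initial).
  Arden: +45 → 45 < 100
  Calder: +30 → 30 < 100
  Ivory: +20 → 20 < 110
  Norton: +45 → 45 ≥ 40
Round 2 — Norton defaults.
  Arden: +20 → 65 < 100
  Calder: +55 → 85 < 100
  Fenton: +55 → 55 < 100
  Larch: +75 → 75 < 120
  Pike: +25 → 25 < 120
No further defaults.

2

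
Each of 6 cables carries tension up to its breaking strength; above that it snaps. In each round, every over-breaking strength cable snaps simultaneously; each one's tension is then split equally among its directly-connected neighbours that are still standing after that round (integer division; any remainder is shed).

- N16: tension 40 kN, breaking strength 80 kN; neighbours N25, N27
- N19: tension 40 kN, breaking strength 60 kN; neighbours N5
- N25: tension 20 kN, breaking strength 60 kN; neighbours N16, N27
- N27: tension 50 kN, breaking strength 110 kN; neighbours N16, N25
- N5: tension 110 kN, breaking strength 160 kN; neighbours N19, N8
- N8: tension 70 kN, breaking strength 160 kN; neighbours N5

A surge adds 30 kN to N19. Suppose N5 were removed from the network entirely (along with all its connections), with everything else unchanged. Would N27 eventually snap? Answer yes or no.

no

With N5 removed:
Round 1 — N19 at 70 > 60. N19 snaps.
  N19 sheds 70 kN: no online neighbours, lost.
No further breaks.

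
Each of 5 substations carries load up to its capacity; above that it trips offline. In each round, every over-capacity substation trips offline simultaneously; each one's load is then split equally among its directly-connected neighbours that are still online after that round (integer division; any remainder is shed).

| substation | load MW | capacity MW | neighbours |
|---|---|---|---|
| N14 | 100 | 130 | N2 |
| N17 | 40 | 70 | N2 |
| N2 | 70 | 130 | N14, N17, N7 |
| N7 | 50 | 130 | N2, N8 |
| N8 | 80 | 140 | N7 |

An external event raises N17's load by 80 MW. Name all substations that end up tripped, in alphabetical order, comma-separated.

Round 1 — N17 at 120 > 70. N17 trips offline.
  N17 sheds 120 MW to N2: 120 each.
    N2: 70+120 = 190 > 130
Round 2 — N2 trips offline.
  N2 sheds 190 MW to N14, N7: 95 each.
    N14: 100+95 = 195 > 130
    N7: 50+95 = 145 > 130
Round 3 — N14, N7 trip offline.
  N14 sheds 195 MW: no online neighbours, lost.
  N7 sheds 145 MW to N8: 145 each.
    N8: 80+145 = 225 > 140
Round 4 — N8 trips offline.
  N8 sheds 225 MW: no online neighbours, lost.
No further trips.

N14, N17, N2, N7, N8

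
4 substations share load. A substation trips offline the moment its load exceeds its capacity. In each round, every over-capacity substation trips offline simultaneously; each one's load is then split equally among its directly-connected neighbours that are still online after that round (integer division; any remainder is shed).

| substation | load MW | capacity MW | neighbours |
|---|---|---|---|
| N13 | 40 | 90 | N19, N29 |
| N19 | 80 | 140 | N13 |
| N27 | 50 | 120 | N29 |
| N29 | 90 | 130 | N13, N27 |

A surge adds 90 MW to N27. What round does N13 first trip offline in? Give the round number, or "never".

3

Round 1 — N27 at 140 > 120. N27 trips offline.
  N27 sheds 140 MW to N29: 140 each.
    N29: 90+140 = 230 > 130
Round 2 — N29 trips offline.
  N29 sheds 230 MW to N13: 230 each.
    N13: 40+230 = 270 > 90
Round 3 — N13 trips offline.
  N13 sheds 270 MW to N19: 270 each.
    N19: 80+270 = 350 > 140
Round 4 — N19 trips offline.
  N19 sheds 350 MW: no online neighbours, lost.
No further trips.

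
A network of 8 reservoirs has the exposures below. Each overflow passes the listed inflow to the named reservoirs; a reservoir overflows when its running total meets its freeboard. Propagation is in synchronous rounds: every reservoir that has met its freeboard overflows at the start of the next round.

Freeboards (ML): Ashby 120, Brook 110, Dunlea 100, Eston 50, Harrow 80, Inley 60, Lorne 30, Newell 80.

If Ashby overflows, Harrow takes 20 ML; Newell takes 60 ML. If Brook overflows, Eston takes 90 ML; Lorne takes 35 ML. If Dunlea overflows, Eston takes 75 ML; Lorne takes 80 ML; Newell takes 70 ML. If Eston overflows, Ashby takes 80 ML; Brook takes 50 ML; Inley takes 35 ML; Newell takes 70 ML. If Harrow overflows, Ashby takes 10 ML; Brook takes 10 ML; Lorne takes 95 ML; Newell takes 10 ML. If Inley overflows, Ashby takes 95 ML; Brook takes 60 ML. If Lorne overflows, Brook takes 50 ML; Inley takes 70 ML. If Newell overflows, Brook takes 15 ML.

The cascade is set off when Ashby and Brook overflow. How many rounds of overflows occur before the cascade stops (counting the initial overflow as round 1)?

3

Round 1 — Ashby, Brook overflow (initial).
  Eston: +90 → 90 ≥ 50
  Harrow: +20 → 20 < 80
  Lorne: +35 → 35 ≥ 30
  Newell: +60 → 60 < 80
Round 2 — Eston, Lorne overflow.
  Inley: +35+70 → 105 ≥ 60
  Newell: +70 → 130 ≥ 80
Round 3 — Inley, Newell overflow.
No further overflows.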